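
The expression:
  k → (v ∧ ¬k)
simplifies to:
¬k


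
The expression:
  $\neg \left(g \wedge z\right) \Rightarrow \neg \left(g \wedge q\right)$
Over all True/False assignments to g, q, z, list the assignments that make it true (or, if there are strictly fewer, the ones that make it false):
is false only for:
  g=True, q=True, z=False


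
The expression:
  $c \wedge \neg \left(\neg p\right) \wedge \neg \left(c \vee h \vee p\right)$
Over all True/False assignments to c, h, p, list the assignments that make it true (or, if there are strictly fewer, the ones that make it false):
is never true.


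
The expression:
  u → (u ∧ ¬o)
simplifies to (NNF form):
¬o ∨ ¬u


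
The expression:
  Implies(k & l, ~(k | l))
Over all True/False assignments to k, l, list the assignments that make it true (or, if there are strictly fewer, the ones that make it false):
is false only for:
  k=True, l=True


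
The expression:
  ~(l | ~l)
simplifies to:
False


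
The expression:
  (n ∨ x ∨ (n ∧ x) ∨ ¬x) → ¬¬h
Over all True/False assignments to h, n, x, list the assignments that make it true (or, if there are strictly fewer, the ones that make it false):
is true only for:
  h=True, n=False, x=False;
  h=True, n=False, x=True;
  h=True, n=True, x=False;
  h=True, n=True, x=True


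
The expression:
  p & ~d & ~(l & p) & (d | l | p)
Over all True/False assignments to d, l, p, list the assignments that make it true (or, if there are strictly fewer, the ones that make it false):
is true only for:
  d=False, l=False, p=True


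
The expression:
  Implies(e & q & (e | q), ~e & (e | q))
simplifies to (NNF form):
~e | ~q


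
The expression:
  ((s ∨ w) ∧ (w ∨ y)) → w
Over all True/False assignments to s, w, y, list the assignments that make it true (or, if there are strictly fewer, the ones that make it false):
is false only for:
  s=True, w=False, y=True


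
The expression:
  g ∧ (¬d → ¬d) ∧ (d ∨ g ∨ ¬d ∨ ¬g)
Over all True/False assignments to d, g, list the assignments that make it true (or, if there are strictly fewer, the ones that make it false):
is true only for:
  d=False, g=True;
  d=True, g=True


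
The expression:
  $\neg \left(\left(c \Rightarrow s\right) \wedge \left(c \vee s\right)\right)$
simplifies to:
$\neg s$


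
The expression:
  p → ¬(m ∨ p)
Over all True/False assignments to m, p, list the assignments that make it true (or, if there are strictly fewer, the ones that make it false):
is true only for:
  m=False, p=False;
  m=True, p=False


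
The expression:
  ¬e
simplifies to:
¬e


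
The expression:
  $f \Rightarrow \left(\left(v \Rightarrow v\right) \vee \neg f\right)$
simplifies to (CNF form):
$\text{True}$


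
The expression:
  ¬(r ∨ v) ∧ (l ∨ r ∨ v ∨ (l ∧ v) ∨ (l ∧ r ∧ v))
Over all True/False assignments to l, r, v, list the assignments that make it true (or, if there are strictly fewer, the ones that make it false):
is true only for:
  l=True, r=False, v=False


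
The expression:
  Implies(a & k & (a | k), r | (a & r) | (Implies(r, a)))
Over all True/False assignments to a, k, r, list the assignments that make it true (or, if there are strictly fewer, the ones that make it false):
is always true.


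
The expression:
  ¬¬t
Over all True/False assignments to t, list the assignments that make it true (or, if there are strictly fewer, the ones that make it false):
is true only for:
  t=True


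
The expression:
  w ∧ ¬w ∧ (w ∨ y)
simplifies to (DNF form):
False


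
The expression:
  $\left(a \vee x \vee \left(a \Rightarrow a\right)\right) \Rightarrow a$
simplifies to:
$a$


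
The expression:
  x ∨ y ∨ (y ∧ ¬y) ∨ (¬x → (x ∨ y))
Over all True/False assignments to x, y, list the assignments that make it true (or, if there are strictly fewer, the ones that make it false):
is false only for:
  x=False, y=False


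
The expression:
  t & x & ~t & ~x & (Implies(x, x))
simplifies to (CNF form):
False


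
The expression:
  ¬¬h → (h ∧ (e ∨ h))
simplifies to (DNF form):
True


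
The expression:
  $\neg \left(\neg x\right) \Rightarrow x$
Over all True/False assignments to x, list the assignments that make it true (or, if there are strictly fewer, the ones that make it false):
is always true.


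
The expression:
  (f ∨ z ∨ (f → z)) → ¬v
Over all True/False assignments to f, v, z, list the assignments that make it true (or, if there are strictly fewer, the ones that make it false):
is true only for:
  f=False, v=False, z=False;
  f=False, v=False, z=True;
  f=True, v=False, z=False;
  f=True, v=False, z=True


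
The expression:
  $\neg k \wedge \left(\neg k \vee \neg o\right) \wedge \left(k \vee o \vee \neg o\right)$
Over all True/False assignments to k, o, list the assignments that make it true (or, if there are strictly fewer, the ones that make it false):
is true only for:
  k=False, o=False;
  k=False, o=True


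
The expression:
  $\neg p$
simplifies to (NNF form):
$\neg p$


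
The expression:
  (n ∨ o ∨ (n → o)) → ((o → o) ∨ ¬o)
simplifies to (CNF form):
True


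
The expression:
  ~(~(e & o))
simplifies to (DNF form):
e & o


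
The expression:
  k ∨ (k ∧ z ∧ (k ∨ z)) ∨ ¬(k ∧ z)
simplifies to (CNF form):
True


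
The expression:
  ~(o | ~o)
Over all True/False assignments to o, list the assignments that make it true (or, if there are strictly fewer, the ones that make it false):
is never true.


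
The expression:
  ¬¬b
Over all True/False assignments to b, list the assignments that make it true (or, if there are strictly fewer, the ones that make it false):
is true only for:
  b=True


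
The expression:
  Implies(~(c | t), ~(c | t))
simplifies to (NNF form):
True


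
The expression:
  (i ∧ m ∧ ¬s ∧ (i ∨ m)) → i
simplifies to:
True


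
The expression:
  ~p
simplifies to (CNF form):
~p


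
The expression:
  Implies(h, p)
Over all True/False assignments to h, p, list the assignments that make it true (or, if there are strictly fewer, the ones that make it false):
is false only for:
  h=True, p=False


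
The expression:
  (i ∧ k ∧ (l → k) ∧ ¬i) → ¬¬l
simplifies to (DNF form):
True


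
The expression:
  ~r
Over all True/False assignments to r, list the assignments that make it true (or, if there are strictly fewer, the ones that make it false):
is true only for:
  r=False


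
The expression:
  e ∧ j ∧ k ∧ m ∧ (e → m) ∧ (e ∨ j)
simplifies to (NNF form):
e ∧ j ∧ k ∧ m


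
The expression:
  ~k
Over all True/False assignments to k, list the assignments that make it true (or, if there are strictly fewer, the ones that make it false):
is true only for:
  k=False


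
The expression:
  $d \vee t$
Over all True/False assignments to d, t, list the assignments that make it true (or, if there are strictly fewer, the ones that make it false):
is false only for:
  d=False, t=False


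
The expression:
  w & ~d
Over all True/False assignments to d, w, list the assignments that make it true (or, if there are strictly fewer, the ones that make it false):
is true only for:
  d=False, w=True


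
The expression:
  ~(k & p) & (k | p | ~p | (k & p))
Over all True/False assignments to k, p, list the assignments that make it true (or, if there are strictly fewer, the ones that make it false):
is false only for:
  k=True, p=True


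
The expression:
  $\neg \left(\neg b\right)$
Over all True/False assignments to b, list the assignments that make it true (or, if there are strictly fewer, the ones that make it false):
is true only for:
  b=True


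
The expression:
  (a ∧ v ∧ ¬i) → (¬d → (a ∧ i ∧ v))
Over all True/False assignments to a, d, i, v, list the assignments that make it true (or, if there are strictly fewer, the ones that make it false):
is false only for:
  a=True, d=False, i=False, v=True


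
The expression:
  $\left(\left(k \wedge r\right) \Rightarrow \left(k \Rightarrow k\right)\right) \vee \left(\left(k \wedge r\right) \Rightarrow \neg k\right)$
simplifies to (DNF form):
$\text{True}$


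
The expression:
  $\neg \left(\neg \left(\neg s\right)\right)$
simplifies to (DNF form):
$\neg s$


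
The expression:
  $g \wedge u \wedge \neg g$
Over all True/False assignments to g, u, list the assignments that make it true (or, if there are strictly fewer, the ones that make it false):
is never true.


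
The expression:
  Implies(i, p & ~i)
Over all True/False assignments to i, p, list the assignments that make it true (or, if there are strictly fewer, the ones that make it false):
is true only for:
  i=False, p=False;
  i=False, p=True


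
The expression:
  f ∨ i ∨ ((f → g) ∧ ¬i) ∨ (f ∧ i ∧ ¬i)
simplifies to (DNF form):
True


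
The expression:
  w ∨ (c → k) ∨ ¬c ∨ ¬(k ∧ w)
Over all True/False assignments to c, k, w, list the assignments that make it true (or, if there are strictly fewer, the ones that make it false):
is always true.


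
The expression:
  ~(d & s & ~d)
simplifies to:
True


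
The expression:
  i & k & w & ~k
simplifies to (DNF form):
False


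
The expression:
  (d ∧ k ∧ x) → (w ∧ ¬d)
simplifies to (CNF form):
¬d ∨ ¬k ∨ ¬x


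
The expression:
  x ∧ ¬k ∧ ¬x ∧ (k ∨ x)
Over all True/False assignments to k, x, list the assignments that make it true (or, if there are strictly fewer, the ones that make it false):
is never true.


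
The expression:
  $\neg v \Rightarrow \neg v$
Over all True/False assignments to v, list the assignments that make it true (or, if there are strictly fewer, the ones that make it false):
is always true.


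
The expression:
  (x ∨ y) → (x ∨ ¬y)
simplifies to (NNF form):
x ∨ ¬y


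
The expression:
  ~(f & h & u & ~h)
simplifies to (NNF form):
True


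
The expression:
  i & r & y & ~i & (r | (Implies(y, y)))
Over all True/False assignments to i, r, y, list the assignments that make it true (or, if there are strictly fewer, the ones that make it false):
is never true.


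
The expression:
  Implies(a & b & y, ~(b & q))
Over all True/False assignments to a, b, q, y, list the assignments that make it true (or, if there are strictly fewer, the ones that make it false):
is false only for:
  a=True, b=True, q=True, y=True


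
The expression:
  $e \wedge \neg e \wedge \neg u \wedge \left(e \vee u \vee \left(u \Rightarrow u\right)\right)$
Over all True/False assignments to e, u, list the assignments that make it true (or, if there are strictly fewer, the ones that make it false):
is never true.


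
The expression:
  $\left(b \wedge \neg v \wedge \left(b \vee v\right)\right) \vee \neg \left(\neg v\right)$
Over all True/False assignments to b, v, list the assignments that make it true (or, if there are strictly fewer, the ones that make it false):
is false only for:
  b=False, v=False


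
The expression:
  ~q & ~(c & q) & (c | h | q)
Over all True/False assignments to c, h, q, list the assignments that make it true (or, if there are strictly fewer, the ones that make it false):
is true only for:
  c=False, h=True, q=False;
  c=True, h=False, q=False;
  c=True, h=True, q=False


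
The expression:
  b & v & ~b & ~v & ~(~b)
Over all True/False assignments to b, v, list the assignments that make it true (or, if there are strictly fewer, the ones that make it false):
is never true.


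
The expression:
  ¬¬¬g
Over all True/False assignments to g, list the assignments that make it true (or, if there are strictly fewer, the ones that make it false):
is true only for:
  g=False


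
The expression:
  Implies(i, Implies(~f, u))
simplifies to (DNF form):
f | u | ~i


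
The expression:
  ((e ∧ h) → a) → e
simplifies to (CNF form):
e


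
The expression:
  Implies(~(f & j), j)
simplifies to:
j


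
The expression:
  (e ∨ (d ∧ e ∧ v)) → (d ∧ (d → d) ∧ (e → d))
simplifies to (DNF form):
d ∨ ¬e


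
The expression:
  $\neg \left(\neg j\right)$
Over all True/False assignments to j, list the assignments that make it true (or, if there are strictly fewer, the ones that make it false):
is true only for:
  j=True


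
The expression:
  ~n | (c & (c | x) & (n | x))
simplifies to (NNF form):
c | ~n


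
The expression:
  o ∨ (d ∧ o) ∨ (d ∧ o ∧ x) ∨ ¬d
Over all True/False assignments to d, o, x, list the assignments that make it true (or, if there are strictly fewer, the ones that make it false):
is false only for:
  d=True, o=False, x=False;
  d=True, o=False, x=True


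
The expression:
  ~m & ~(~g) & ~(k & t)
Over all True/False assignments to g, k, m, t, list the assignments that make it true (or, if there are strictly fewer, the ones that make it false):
is true only for:
  g=True, k=False, m=False, t=False;
  g=True, k=False, m=False, t=True;
  g=True, k=True, m=False, t=False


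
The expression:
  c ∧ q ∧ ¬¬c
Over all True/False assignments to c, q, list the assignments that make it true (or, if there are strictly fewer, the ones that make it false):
is true only for:
  c=True, q=True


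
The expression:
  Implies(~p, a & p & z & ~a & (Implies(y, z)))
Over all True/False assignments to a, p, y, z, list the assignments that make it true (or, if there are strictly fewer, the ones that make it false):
is true only for:
  a=False, p=True, y=False, z=False;
  a=False, p=True, y=False, z=True;
  a=False, p=True, y=True, z=False;
  a=False, p=True, y=True, z=True;
  a=True, p=True, y=False, z=False;
  a=True, p=True, y=False, z=True;
  a=True, p=True, y=True, z=False;
  a=True, p=True, y=True, z=True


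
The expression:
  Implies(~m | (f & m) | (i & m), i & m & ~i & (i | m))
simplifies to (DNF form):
m & ~f & ~i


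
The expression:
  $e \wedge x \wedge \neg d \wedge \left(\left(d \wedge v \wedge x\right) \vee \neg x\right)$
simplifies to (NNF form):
$\text{False}$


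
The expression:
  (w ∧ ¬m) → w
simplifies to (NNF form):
True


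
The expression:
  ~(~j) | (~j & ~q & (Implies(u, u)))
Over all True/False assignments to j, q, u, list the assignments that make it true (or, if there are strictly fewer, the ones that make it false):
is false only for:
  j=False, q=True, u=False;
  j=False, q=True, u=True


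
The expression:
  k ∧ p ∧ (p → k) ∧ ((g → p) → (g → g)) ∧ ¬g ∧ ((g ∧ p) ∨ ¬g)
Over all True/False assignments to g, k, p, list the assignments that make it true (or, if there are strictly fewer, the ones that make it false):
is true only for:
  g=False, k=True, p=True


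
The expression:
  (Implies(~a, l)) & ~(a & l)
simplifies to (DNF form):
(a & ~l) | (l & ~a)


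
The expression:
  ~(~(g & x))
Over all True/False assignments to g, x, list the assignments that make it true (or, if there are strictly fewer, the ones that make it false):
is true only for:
  g=True, x=True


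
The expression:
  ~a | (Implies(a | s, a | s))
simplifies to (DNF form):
True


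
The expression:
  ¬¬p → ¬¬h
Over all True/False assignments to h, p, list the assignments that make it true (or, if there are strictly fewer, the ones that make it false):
is false only for:
  h=False, p=True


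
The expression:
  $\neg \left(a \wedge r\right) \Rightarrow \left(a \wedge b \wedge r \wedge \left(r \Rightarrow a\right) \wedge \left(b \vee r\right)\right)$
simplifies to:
$a \wedge r$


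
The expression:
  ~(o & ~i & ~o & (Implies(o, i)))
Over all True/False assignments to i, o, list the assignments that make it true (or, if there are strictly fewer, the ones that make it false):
is always true.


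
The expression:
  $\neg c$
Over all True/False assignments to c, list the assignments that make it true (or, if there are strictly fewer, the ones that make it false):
is true only for:
  c=False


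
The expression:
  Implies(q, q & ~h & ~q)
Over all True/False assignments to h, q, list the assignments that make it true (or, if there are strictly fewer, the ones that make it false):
is true only for:
  h=False, q=False;
  h=True, q=False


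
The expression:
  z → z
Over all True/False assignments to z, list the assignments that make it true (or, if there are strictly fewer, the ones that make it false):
is always true.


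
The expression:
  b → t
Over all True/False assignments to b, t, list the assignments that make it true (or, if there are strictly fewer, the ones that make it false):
is false only for:
  b=True, t=False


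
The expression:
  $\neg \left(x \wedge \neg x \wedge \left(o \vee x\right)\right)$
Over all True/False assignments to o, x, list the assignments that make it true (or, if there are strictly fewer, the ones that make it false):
is always true.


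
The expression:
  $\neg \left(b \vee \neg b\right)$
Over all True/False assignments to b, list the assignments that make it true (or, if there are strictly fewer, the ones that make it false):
is never true.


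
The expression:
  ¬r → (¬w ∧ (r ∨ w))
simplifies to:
r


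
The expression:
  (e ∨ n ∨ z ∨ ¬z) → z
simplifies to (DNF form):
z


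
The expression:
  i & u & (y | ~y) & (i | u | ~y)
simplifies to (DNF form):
i & u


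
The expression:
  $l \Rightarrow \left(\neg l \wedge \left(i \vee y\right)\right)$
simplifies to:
$\neg l$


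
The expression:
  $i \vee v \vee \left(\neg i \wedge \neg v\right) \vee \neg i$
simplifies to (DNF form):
$\text{True}$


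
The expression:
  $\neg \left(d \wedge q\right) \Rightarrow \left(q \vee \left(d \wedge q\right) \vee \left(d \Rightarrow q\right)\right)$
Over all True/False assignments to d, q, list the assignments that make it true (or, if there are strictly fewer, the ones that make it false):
is false only for:
  d=True, q=False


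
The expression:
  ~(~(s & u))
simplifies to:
s & u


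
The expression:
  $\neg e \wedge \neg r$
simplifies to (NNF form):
$\neg e \wedge \neg r$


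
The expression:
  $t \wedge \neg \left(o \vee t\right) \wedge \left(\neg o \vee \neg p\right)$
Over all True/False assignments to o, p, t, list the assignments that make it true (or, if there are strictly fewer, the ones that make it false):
is never true.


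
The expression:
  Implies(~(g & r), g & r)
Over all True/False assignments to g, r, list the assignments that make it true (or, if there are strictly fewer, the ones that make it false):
is true only for:
  g=True, r=True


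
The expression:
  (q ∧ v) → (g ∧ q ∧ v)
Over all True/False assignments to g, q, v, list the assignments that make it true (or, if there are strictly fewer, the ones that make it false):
is false only for:
  g=False, q=True, v=True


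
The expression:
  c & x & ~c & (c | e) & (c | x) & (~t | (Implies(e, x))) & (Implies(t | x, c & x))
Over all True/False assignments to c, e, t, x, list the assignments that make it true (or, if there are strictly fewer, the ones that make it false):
is never true.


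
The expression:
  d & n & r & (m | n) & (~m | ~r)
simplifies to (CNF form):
d & n & r & ~m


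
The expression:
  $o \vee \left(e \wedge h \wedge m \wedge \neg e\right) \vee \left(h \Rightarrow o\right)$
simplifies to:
$o \vee \neg h$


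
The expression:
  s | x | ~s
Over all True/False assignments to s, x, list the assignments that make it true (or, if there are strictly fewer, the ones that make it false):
is always true.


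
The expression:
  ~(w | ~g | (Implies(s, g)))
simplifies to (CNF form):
False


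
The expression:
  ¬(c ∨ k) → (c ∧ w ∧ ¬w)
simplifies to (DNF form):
c ∨ k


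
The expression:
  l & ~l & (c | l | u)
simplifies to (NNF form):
False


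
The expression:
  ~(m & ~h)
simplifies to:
h | ~m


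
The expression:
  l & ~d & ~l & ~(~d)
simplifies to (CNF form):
False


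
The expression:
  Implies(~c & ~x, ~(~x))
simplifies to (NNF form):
c | x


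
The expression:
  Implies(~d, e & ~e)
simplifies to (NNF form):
d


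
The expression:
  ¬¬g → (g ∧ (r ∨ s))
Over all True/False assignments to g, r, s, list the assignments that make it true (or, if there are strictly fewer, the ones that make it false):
is false only for:
  g=True, r=False, s=False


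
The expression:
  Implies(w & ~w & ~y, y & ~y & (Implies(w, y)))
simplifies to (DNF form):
True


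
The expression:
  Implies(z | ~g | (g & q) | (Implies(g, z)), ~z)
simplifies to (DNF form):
~z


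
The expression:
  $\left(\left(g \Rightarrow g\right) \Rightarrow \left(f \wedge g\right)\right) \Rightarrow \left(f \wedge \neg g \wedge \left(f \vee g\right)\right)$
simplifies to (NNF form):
$\neg f \vee \neg g$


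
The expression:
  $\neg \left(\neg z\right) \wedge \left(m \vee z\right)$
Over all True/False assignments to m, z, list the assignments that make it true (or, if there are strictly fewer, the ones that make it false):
is true only for:
  m=False, z=True;
  m=True, z=True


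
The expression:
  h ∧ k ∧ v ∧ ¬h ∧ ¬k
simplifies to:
False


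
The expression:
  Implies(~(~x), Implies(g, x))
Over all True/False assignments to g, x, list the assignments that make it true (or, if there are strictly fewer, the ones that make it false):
is always true.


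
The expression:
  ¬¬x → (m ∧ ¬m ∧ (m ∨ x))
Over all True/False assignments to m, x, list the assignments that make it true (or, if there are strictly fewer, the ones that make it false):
is true only for:
  m=False, x=False;
  m=True, x=False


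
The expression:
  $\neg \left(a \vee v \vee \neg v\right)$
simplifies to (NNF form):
$\text{False}$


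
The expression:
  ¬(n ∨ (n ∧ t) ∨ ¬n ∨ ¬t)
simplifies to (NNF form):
False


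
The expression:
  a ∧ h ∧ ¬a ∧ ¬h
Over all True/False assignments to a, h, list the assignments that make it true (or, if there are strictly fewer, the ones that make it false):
is never true.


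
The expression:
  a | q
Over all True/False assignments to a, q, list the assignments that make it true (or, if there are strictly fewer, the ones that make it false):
is false only for:
  a=False, q=False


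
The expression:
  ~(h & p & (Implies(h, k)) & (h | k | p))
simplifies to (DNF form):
~h | ~k | ~p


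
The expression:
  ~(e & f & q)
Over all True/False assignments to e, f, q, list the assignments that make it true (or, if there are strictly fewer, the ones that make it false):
is false only for:
  e=True, f=True, q=True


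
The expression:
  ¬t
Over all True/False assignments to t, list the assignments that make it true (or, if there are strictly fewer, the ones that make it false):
is true only for:
  t=False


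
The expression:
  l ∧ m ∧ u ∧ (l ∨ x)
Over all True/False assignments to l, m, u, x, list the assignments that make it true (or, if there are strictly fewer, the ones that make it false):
is true only for:
  l=True, m=True, u=True, x=False;
  l=True, m=True, u=True, x=True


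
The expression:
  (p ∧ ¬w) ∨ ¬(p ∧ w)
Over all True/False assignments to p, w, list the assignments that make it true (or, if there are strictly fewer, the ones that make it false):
is false only for:
  p=True, w=True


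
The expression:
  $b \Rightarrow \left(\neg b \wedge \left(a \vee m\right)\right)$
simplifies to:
$\neg b$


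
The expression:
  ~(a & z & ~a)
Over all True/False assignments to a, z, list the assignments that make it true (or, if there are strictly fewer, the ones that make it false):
is always true.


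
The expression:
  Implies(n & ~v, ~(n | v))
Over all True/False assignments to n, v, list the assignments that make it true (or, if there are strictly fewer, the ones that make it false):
is false only for:
  n=True, v=False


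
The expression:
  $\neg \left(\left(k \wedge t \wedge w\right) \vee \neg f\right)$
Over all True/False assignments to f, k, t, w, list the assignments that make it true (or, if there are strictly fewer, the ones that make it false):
is true only for:
  f=True, k=False, t=False, w=False;
  f=True, k=False, t=False, w=True;
  f=True, k=False, t=True, w=False;
  f=True, k=False, t=True, w=True;
  f=True, k=True, t=False, w=False;
  f=True, k=True, t=False, w=True;
  f=True, k=True, t=True, w=False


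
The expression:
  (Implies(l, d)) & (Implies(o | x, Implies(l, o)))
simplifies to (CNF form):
(d | ~l) & (o | ~l | ~x)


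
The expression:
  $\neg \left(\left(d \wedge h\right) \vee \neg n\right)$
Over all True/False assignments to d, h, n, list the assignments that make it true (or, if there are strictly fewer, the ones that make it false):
is true only for:
  d=False, h=False, n=True;
  d=False, h=True, n=True;
  d=True, h=False, n=True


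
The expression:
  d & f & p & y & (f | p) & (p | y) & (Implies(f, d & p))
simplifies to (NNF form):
d & f & p & y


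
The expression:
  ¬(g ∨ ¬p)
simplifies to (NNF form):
p ∧ ¬g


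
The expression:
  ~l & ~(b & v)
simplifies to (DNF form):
(~b & ~l) | (~l & ~v)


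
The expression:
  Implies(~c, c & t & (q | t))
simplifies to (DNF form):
c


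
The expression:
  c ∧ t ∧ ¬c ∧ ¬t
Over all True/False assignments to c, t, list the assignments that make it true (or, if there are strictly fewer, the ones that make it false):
is never true.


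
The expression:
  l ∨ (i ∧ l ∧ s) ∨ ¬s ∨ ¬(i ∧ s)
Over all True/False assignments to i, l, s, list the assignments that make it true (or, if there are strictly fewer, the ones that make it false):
is false only for:
  i=True, l=False, s=True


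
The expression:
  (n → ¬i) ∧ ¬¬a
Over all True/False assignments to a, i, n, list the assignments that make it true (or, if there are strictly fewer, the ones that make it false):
is true only for:
  a=True, i=False, n=False;
  a=True, i=False, n=True;
  a=True, i=True, n=False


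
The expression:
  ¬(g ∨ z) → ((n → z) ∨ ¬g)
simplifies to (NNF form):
True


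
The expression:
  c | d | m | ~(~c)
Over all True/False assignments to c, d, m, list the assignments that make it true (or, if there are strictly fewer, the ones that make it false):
is false only for:
  c=False, d=False, m=False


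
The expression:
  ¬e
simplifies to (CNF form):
¬e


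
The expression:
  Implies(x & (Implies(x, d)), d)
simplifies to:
True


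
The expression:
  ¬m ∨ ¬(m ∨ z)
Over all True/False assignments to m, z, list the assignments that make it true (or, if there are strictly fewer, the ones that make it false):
is true only for:
  m=False, z=False;
  m=False, z=True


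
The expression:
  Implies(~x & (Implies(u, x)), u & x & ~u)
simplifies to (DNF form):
u | x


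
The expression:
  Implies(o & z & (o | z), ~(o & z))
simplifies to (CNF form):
~o | ~z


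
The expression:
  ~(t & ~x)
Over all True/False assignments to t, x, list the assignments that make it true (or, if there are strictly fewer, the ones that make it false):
is false only for:
  t=True, x=False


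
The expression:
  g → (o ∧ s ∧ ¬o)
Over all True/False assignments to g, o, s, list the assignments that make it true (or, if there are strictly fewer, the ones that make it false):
is true only for:
  g=False, o=False, s=False;
  g=False, o=False, s=True;
  g=False, o=True, s=False;
  g=False, o=True, s=True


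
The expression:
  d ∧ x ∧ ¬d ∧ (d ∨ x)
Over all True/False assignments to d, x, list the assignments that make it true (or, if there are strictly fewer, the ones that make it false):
is never true.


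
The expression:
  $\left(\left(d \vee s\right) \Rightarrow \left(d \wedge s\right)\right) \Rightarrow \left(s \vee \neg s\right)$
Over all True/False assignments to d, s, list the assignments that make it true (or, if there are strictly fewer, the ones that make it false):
is always true.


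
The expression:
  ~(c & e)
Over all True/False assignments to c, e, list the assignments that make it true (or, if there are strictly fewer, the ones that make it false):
is false only for:
  c=True, e=True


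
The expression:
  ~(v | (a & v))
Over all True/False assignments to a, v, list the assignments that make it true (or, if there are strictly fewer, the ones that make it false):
is true only for:
  a=False, v=False;
  a=True, v=False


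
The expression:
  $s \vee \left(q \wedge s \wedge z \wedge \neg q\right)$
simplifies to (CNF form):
$s$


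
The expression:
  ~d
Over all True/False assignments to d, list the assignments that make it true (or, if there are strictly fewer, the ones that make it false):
is true only for:
  d=False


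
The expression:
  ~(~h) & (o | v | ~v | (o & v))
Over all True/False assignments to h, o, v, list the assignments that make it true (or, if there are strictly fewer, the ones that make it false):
is true only for:
  h=True, o=False, v=False;
  h=True, o=False, v=True;
  h=True, o=True, v=False;
  h=True, o=True, v=True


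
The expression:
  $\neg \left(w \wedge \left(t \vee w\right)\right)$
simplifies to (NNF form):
$\neg w$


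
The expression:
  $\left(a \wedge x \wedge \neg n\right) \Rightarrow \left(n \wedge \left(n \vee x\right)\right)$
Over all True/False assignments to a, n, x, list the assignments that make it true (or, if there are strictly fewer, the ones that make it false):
is false only for:
  a=True, n=False, x=True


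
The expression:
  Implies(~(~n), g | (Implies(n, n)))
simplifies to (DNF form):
True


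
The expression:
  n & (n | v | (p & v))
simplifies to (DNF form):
n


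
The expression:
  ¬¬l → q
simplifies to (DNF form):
q ∨ ¬l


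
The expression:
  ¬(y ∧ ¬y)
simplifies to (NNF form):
True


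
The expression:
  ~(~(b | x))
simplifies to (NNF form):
b | x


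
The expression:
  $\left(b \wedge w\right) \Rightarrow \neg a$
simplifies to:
$\neg a \vee \neg b \vee \neg w$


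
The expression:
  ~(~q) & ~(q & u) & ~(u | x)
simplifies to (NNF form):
q & ~u & ~x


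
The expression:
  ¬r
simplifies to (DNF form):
¬r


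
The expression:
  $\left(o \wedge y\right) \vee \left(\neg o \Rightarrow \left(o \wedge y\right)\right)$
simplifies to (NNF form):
$o$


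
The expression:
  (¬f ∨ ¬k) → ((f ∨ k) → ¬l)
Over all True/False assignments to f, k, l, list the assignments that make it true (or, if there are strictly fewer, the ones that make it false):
is false only for:
  f=False, k=True, l=True;
  f=True, k=False, l=True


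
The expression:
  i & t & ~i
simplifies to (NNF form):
False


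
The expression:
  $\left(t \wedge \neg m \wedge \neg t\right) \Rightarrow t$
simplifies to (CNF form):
$\text{True}$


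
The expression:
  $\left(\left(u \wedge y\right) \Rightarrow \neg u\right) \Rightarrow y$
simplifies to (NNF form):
$y$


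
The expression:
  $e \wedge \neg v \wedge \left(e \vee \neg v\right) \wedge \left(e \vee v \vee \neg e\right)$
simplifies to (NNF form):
$e \wedge \neg v$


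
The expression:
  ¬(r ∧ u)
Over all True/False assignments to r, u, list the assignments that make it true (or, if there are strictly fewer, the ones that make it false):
is false only for:
  r=True, u=True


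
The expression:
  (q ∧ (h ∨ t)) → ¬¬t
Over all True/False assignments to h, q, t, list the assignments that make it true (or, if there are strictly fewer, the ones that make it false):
is false only for:
  h=True, q=True, t=False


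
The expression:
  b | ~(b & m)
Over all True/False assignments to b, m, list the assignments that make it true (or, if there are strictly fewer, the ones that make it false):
is always true.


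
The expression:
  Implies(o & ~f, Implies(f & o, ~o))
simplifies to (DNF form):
True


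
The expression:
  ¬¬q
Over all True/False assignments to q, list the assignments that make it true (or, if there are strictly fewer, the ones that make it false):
is true only for:
  q=True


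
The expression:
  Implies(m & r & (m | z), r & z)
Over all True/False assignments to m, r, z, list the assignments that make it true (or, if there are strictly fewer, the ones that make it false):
is false only for:
  m=True, r=True, z=False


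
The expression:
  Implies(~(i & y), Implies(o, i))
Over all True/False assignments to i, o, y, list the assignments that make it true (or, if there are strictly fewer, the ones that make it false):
is false only for:
  i=False, o=True, y=False;
  i=False, o=True, y=True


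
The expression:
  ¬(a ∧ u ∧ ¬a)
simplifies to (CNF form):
True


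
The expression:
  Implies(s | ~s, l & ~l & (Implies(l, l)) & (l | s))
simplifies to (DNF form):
False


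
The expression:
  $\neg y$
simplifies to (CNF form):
$\neg y$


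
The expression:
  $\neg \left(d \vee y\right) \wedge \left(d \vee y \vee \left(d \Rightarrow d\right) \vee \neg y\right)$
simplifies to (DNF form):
$\neg d \wedge \neg y$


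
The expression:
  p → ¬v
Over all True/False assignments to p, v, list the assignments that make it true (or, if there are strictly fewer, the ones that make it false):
is false only for:
  p=True, v=True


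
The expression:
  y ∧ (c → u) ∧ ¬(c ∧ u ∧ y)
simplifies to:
y ∧ ¬c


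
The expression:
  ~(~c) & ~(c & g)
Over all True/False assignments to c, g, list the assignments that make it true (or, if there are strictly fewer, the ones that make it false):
is true only for:
  c=True, g=False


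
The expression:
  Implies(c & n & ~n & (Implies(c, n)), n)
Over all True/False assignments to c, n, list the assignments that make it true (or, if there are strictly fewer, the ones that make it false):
is always true.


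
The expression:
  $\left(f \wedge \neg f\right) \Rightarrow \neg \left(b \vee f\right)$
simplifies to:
$\text{True}$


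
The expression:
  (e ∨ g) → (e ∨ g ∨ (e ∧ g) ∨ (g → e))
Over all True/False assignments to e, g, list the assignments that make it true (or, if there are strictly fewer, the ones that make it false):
is always true.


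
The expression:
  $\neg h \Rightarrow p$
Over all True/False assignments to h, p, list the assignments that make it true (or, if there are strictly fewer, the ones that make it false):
is false only for:
  h=False, p=False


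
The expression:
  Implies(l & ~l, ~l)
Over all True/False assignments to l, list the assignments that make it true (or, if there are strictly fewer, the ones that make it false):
is always true.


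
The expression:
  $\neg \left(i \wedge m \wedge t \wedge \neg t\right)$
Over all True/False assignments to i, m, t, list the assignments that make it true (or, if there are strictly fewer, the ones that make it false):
is always true.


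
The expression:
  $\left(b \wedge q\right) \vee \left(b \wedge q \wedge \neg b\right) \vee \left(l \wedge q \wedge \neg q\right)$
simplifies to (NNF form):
$b \wedge q$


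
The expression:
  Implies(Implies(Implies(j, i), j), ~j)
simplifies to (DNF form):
~j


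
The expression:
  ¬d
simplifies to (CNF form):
¬d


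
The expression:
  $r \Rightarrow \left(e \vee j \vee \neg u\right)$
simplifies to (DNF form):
$e \vee j \vee \neg r \vee \neg u$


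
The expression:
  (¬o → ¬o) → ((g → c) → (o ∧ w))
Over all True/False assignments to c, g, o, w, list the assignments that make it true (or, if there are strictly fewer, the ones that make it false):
is true only for:
  c=False, g=False, o=True, w=True;
  c=False, g=True, o=False, w=False;
  c=False, g=True, o=False, w=True;
  c=False, g=True, o=True, w=False;
  c=False, g=True, o=True, w=True;
  c=True, g=False, o=True, w=True;
  c=True, g=True, o=True, w=True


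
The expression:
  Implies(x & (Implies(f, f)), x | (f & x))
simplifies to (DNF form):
True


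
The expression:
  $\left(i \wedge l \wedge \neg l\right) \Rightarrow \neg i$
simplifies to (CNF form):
$\text{True}$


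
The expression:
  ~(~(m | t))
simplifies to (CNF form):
m | t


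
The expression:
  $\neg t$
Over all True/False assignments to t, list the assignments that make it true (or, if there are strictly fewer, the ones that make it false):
is true only for:
  t=False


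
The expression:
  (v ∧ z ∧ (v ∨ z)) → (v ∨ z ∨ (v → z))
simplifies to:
True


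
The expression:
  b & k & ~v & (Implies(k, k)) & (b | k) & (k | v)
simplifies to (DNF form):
b & k & ~v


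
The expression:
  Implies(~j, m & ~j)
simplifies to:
j | m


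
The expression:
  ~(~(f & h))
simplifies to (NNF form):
f & h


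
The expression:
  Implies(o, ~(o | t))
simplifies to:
~o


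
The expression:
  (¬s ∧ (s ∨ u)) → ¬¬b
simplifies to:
b ∨ s ∨ ¬u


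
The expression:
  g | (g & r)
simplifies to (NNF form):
g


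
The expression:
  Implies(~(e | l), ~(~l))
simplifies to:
e | l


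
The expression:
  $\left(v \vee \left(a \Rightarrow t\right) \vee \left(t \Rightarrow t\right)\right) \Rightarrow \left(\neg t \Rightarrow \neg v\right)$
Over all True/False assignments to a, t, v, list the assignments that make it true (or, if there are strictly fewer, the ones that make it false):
is false only for:
  a=False, t=False, v=True;
  a=True, t=False, v=True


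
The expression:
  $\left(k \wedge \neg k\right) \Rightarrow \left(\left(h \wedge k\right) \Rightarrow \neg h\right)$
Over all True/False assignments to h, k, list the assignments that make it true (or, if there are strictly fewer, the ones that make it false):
is always true.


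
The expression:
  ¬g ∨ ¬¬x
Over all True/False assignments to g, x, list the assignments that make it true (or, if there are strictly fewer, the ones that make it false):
is false only for:
  g=True, x=False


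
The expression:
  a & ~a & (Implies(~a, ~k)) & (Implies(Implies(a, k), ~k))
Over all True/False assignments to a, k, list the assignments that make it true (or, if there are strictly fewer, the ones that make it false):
is never true.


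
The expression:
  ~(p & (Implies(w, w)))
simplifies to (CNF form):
~p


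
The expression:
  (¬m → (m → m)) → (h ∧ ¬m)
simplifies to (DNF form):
h ∧ ¬m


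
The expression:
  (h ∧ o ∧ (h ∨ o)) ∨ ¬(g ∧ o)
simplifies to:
h ∨ ¬g ∨ ¬o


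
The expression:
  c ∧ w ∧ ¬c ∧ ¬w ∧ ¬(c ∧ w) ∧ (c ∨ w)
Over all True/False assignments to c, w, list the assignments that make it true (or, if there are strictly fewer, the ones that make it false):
is never true.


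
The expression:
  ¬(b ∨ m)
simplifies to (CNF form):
¬b ∧ ¬m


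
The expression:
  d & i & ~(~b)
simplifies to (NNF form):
b & d & i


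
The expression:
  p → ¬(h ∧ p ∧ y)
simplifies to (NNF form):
¬h ∨ ¬p ∨ ¬y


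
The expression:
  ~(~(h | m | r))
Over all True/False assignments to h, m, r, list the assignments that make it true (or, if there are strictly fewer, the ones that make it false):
is false only for:
  h=False, m=False, r=False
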